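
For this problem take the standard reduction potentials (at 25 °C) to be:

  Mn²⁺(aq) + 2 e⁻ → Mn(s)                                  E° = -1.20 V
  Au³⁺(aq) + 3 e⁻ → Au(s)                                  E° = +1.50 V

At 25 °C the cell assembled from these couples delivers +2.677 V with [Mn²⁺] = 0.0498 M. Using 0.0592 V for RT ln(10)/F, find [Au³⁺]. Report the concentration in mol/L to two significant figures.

0.00076 M

Au³⁺/Au is the cathode, Mn²⁺/Mn the anode: E°cell = +2.70 V, n = 6.
Overall reaction: 2 Au³⁺(aq) + 3 Mn(s) → 2 Au(s) + 3 Mn²⁺(aq); Q = [Mn²⁺]^3/[Au³⁺]^2.
From E = E° − (0.0592/n) log Q: log Q = (E° − E)·n/0.0592 = (+2.70 − (+2.677))·6/0.0592 = 2.3311.
So 2·log[Au³⁺] = 3·log(0.0498) − log Q = -3.9083 − (2.3311) = -6.2394; log[Au³⁺] = -6.2394 / 2 = -3.1197; [Au³⁺] = 10^(-3.1197) ≈ 0.00076 M.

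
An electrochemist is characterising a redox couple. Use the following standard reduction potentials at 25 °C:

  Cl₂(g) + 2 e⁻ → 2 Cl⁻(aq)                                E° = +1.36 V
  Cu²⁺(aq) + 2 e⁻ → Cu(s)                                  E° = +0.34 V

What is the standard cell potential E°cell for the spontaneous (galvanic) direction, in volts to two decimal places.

The Cl₂/Cl⁻ couple has the higher reduction potential, so it is the cathode; Cu²⁺/Cu is oxidised at the anode.
E°cell = E°(cathode) − E°(anode) = (+1.36) − (+0.34) = +1.02 V.

+1.02 V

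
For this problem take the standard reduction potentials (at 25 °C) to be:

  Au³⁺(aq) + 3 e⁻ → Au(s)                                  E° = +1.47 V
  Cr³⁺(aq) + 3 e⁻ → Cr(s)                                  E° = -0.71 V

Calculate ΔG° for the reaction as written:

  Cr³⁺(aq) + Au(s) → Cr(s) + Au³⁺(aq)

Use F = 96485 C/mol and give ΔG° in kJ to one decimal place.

+631.0 kJ

As written, Cr³⁺/Cr is reduced (cathode) and Au³⁺/Au is oxidised (anode), so E°cell = (-0.71) − (+1.47) = -2.18 V.
Balancing electrons gives n = 3.
ΔG° = −nFE° = −(3)(96485)(-2.18) = 631,012 J = +631.0 kJ.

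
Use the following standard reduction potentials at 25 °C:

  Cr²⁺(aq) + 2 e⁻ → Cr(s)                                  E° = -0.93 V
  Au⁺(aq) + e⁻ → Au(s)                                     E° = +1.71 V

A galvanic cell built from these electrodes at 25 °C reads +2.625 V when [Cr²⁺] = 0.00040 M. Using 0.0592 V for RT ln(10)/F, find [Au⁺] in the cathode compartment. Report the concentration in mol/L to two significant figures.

0.011 M

Au⁺/Au is the cathode, Cr²⁺/Cr the anode: E°cell = +2.64 V, n = 2.
Overall reaction: 2 Au⁺(aq) + Cr(s) → 2 Au(s) + Cr²⁺(aq); Q = [Cr²⁺]^1/[Au⁺]^2.
From E = E° − (0.0592/n) log Q: log Q = (E° − E)·n/0.0592 = (+2.64 − (+2.625))·2/0.0592 = 0.5068.
So 2·log[Au⁺] = 1·log(0.0004) − log Q = -3.3979 − (0.5068) = -3.9047; log[Au⁺] = -3.9047 / 2 = -1.9524; [Au⁺] = 10^(-1.9524) ≈ 0.011 M.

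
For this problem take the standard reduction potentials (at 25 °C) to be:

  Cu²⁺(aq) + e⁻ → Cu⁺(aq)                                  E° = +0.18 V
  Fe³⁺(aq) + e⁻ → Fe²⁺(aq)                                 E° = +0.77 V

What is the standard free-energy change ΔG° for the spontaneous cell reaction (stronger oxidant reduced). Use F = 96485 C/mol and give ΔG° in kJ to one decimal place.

-56.9 kJ

Fe³⁺/Fe²⁺ (E° = +0.77 V) is the cathode; Cu²⁺/Cu⁺ (E° = +0.18 V) is the anode, so E°cell = +0.59 V.
Balancing electrons gives n = 1 (lcm of 1 and 1).
ΔG° = −nFE° = −(1)(96485)(+0.59) = -56,926 J = -56.9 kJ.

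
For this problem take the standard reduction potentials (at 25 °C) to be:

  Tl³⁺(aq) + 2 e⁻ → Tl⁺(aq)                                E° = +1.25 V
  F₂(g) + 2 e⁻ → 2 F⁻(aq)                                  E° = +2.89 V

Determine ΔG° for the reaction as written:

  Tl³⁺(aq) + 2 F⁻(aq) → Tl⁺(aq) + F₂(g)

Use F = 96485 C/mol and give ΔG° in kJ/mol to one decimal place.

+316.5 kJ/mol

As written, Tl³⁺/Tl⁺ is reduced (cathode) and F₂/F⁻ is oxidised (anode), so E°cell = (+1.25) − (+2.89) = -1.64 V.
Balancing electrons gives n = 2.
ΔG° = −nFE° = −(2)(96485)(-1.64) = 316,471 J = +316.5 kJ/mol.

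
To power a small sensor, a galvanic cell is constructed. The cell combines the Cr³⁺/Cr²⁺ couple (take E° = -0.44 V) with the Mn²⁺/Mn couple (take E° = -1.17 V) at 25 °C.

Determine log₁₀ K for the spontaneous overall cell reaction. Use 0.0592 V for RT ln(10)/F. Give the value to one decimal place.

24.7

Cathode: Cr³⁺/Cr²⁺; anode: Mn²⁺/Mn. E°cell = +0.73 V, n = 2.
log K = nE°cell / 0.0592 = (2)(+0.73) / 0.0592 = 24.7.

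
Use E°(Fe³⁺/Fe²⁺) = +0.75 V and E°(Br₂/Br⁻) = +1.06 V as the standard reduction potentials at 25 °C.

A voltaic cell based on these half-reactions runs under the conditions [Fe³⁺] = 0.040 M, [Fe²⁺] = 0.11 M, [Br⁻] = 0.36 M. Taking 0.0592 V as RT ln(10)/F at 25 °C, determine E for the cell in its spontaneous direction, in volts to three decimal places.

Br₂/Br⁻ is the cathode (higher E°), Fe³⁺/Fe²⁺ the anode: E°cell = +1.06 − (+0.75) = +0.31 V, n = 2.
Overall: Br₂(l) + 2 Fe²⁺(aq) → 2 Br⁻(aq) + 2 Fe³⁺(aq)
Q = [Br⁻]^2·[Fe³⁺]^2 / ([Fe²⁺]^2); log Q = -1.766.
E = E° − (0.0592/n) log Q = +0.31 − (0.0592/2)(-1.766) = +0.362 V.

+0.362 V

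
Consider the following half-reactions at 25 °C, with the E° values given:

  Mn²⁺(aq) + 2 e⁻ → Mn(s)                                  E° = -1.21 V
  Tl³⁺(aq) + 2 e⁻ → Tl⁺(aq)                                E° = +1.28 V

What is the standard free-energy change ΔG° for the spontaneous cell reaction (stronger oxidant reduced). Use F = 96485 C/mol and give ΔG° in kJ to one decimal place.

-480.5 kJ

Tl³⁺/Tl⁺ (E° = +1.28 V) is the cathode; Mn²⁺/Mn (E° = -1.21 V) is the anode, so E°cell = +2.49 V.
Balancing electrons gives n = 2 (lcm of 2 and 2).
ΔG° = −nFE° = −(2)(96485)(+2.49) = -480,495 J = -480.5 kJ.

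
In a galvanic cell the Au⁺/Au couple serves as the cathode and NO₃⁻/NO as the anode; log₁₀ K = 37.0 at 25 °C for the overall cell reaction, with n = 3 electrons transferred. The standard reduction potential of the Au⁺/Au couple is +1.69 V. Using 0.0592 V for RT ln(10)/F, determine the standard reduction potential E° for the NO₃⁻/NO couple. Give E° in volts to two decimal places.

+0.96 V

E°cell = (0.0592/n)·log K = (0.0592/3)(37.0) = +0.730 V.
Since Au⁺/Au is the cathode and NO₃⁻/NO the anode, E°cell = E°(Au⁺/Au) − E°(NO₃⁻/NO).
So E°(NO₃⁻/NO) = E°(Au⁺/Au) − E°cell = (+1.69) − (+0.730) = +0.96 V.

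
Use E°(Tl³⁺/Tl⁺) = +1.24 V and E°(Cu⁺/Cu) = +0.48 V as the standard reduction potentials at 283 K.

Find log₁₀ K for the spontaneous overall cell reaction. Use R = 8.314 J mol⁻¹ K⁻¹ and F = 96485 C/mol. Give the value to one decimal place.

27.1

Cathode: Tl³⁺/Tl⁺; anode: Cu⁺/Cu. E°cell = (+1.24) − (+0.48) = +0.76 V, with n = 2.
ΔG° = −nFE° = −RT ln K, so ln K = nFE°/(RT) = (2)(96485)(+0.76) / ((8.314)(283)) = 62.331.
log₁₀ K = 62.331 / ln 10 = 27.1.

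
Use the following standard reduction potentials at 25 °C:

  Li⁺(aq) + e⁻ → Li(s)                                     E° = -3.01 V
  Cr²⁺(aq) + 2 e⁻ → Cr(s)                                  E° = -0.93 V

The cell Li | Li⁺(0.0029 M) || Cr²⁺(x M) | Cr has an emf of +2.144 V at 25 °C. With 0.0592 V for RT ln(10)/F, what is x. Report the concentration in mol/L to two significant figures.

Cr²⁺/Cr is the cathode, Li⁺/Li the anode: E°cell = +2.08 V, n = 2.
Overall reaction: Cr²⁺(aq) + 2 Li(s) → Cr(s) + 2 Li⁺(aq); Q = [Li⁺]^2/[Cr²⁺]^1.
From E = E° − (0.0592/n) log Q: log Q = (E° − E)·n/0.0592 = (+2.08 − (+2.144))·2/0.0592 = -2.1622.
So 1·log[Cr²⁺] = 2·log(0.0029) − log Q = -5.0752 − (-2.1622) = -2.9130; [Cr²⁺] = 10^(-2.9130) ≈ 0.0012 M.

0.0012 M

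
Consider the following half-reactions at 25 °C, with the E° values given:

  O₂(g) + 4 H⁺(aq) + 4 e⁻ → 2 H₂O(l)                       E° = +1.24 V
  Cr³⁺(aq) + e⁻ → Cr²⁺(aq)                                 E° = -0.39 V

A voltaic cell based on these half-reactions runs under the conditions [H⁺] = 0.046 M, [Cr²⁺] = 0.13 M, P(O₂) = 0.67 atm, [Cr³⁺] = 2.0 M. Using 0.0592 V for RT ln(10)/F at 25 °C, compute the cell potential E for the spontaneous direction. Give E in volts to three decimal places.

O₂/H₂O is the cathode (higher E°), Cr³⁺/Cr²⁺ the anode: E°cell = +1.24 − (-0.39) = +1.63 V, n = 4.
Overall: O₂(g) + 4 H⁺(aq) + 4 Cr²⁺(aq) → 2 H₂O(l) + 4 Cr³⁺(aq)
Q = [Cr³⁺]^4 / (P(O₂)·[H⁺]^4·[Cr²⁺]^4); log Q = 10.271.
E = E° − (0.0592/n) log Q = +1.63 − (0.0592/4)(10.271) = +1.478 V.

+1.478 V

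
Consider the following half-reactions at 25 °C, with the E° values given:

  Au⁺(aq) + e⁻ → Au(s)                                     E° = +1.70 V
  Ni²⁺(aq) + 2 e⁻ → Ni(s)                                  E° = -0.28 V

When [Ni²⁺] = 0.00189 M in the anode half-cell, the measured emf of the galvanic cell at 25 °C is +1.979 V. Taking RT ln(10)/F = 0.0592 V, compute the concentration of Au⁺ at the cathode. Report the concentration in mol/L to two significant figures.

0.042 M

Au⁺/Au is the cathode, Ni²⁺/Ni the anode: E°cell = +1.98 V, n = 2.
Overall reaction: 2 Au⁺(aq) + Ni(s) → 2 Au(s) + Ni²⁺(aq); Q = [Ni²⁺]^1/[Au⁺]^2.
From E = E° − (0.0592/n) log Q: log Q = (E° − E)·n/0.0592 = (+1.98 − (+1.979))·2/0.0592 = 0.0338.
So 2·log[Au⁺] = 1·log(0.00189) − log Q = -2.7235 − (0.0338) = -2.7573; log[Au⁺] = -2.7573 / 2 = -1.3786; [Au⁺] = 10^(-1.3786) ≈ 0.042 M.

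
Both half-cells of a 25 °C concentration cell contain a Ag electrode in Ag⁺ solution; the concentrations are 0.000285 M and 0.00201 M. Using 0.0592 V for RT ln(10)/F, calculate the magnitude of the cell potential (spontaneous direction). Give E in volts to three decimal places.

+0.050 V

For a concentration cell E°cell = 0. The 0.00201 M side is the cathode (reduction is favoured where [Ag⁺] is higher).
With n = 1, E = −(0.0592/1) log([Ag⁺]ₐₙ/[Ag⁺]꜀ₐₜ) = −(0.0592/1) log(0.000285/0.00201) = −(0.0592/1)(-0.848) = +0.050 V.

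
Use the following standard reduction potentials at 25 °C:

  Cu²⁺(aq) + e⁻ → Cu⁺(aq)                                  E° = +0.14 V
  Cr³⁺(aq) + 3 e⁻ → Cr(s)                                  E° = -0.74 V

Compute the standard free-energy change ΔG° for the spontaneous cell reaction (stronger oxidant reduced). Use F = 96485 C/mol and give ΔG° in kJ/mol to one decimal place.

Cu²⁺/Cu⁺ (E° = +0.14 V) is the cathode; Cr³⁺/Cr (E° = -0.74 V) is the anode, so E°cell = +0.88 V.
Balancing electrons gives n = 3 (lcm of 1 and 3).
ΔG° = −nFE° = −(3)(96485)(+0.88) = -254,720 J = -254.7 kJ/mol.

-254.7 kJ/mol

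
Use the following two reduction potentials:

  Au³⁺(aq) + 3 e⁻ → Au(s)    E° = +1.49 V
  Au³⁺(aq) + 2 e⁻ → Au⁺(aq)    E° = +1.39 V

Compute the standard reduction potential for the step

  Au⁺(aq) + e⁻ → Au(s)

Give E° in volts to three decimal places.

Sequential free energies add, so n₃E°₃ = n₁E°₁ + n₂E°₂.
With n₃ = 3, and the known step contributing 2×(+1.39) V, the unknown satisfies 1·E° = 3×(+1.49) − 2×(+1.39) = +1.690.
E° = +1.690 / 1 = +1.690 V.

+1.690 V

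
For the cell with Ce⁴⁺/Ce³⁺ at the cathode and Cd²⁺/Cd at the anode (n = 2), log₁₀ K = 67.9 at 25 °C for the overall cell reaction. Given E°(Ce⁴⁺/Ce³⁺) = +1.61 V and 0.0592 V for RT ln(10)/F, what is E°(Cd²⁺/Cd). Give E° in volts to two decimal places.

-0.40 V

E°cell = (0.0592/n)·log K = (0.0592/2)(67.9) = +2.010 V.
Since Ce⁴⁺/Ce³⁺ is the cathode and Cd²⁺/Cd the anode, E°cell = E°(Ce⁴⁺/Ce³⁺) − E°(Cd²⁺/Cd).
So E°(Cd²⁺/Cd) = E°(Ce⁴⁺/Ce³⁺) − E°cell = (+1.61) − (+2.010) = -0.40 V.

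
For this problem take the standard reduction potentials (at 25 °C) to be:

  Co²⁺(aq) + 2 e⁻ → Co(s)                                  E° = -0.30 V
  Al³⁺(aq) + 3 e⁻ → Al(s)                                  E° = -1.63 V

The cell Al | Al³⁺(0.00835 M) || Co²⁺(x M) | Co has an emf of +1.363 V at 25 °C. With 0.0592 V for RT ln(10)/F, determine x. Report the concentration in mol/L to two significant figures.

0.54 M

Co²⁺/Co is the cathode, Al³⁺/Al the anode: E°cell = +1.33 V, n = 6.
Overall reaction: 3 Co²⁺(aq) + 2 Al(s) → 3 Co(s) + 2 Al³⁺(aq); Q = [Al³⁺]^2/[Co²⁺]^3.
From E = E° − (0.0592/n) log Q: log Q = (E° − E)·n/0.0592 = (+1.33 − (+1.363))·6/0.0592 = -3.3446.
So 3·log[Co²⁺] = 2·log(0.00835) − log Q = -4.1566 − (-3.3446) = -0.8120; log[Co²⁺] = -0.8120 / 3 = -0.2707; [Co²⁺] = 10^(-0.2707) ≈ 0.54 M.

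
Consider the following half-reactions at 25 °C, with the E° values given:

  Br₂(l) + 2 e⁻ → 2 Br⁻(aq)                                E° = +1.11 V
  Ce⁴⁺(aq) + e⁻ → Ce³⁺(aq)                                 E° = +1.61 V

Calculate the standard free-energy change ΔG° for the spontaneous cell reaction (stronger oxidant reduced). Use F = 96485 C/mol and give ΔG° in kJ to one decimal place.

Ce⁴⁺/Ce³⁺ (E° = +1.61 V) is the cathode; Br₂/Br⁻ (E° = +1.11 V) is the anode, so E°cell = +0.50 V.
Balancing electrons gives n = 2 (lcm of 1 and 2).
ΔG° = −nFE° = −(2)(96485)(+0.50) = -96,485 J = -96.5 kJ.

-96.5 kJ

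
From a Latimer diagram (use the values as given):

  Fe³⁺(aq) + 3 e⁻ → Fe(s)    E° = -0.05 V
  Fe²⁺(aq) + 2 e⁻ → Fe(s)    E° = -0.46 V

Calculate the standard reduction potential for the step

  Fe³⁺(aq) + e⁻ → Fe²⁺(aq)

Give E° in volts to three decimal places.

+0.770 V

Sequential free energies add, so n₃E°₃ = n₁E°₁ + n₂E°₂.
With n₃ = 3, and the known step contributing 2×(-0.46) V, the unknown satisfies 1·E° = 3×(-0.05) − 2×(-0.46) = +0.770.
E° = +0.770 / 1 = +0.770 V.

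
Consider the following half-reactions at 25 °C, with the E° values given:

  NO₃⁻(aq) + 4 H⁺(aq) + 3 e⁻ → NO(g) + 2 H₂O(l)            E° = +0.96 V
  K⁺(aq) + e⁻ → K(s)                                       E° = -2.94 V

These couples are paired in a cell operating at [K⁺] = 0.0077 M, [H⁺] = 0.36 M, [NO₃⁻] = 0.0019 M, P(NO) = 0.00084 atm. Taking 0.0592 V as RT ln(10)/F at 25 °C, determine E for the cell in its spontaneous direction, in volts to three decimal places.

+3.997 V

NO₃⁻/NO is the cathode (higher E°), K⁺/K the anode: E°cell = +0.96 − (-2.94) = +3.90 V, n = 3.
Overall: NO₃⁻(aq) + 4 H⁺(aq) + 3 K(s) → NO(g) + 2 H₂O(l) + 3 K⁺(aq)
Q = P(NO)·[K⁺]^3 / ([NO₃⁻]·[H⁺]^4); log Q = -4.920.
E = E° − (0.0592/n) log Q = +3.90 − (0.0592/3)(-4.920) = +3.997 V.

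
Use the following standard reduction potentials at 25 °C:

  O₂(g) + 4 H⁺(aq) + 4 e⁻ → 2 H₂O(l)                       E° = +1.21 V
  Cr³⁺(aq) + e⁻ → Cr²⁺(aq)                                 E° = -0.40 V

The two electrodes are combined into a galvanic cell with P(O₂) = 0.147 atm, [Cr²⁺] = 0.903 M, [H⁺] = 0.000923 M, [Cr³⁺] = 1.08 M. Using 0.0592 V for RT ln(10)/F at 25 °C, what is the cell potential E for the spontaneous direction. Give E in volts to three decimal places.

O₂/H₂O is the cathode (higher E°), Cr³⁺/Cr²⁺ the anode: E°cell = +1.21 − (-0.40) = +1.61 V, n = 4.
Overall: O₂(g) + 4 H⁺(aq) + 4 Cr²⁺(aq) → 2 H₂O(l) + 4 Cr³⁺(aq)
Q = [Cr³⁺]^4 / (P(O₂)·[H⁺]^4·[Cr²⁺]^4); log Q = 13.283.
E = E° − (0.0592/n) log Q = +1.61 − (0.0592/4)(13.283) = +1.413 V.

+1.413 V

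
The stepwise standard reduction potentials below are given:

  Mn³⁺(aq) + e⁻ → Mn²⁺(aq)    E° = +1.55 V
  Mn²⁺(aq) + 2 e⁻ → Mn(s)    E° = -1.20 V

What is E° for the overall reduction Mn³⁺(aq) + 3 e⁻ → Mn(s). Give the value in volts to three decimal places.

Standard free energies of sequential steps add: ΔG°₃ = ΔG°₁ + ΔG°₂, so n₃E°₃ = n₁E°₁ + n₂E°₂.
E°₃ = (1×+1.55 + 2×-1.20) / 3 = (-0.850) / 3 = -0.283 V.
E° values themselves are not directly additive — weighting by electron count is essential.

-0.283 V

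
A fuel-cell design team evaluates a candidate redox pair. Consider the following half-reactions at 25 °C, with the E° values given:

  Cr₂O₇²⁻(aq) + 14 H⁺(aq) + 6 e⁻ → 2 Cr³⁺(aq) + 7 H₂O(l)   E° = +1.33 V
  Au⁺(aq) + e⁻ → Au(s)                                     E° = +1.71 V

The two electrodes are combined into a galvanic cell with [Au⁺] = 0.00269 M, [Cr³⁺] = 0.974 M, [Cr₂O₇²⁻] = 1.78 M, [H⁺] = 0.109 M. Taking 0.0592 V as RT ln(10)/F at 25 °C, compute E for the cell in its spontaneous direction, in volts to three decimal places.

Au⁺/Au is the cathode (higher E°), Cr₂O₇²⁻/Cr³⁺ the anode: E°cell = +1.71 − (+1.33) = +0.38 V, n = 6.
Overall: 6 Au⁺(aq) + 2 Cr³⁺(aq) + 7 H₂O(l) → 6 Au(s) + Cr₂O₇²⁻(aq) + 14 H⁺(aq)
Q = [Cr₂O₇²⁻]·[H⁺]^14 / ([Au⁺]^6·[Cr³⁺]^2); log Q = 2.219.
E = E° − (0.0592/n) log Q = +0.38 − (0.0592/6)(2.219) = +0.358 V.

+0.358 V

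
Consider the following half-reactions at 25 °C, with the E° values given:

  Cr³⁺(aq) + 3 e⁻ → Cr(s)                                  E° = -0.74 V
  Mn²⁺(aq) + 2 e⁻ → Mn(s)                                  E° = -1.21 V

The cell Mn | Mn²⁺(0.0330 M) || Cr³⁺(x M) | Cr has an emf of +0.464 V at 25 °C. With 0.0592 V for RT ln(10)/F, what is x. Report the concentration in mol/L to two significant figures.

Cr³⁺/Cr is the cathode, Mn²⁺/Mn the anode: E°cell = +0.47 V, n = 6.
Overall reaction: 2 Cr³⁺(aq) + 3 Mn(s) → 2 Cr(s) + 3 Mn²⁺(aq); Q = [Mn²⁺]^3/[Cr³⁺]^2.
From E = E° − (0.0592/n) log Q: log Q = (E° − E)·n/0.0592 = (+0.47 − (+0.464))·6/0.0592 = 0.6081.
So 2·log[Cr³⁺] = 3·log(0.033) − log Q = -4.4445 − (0.6081) = -5.0526; log[Cr³⁺] = -5.0526 / 2 = -2.5263; [Cr³⁺] = 10^(-2.5263) ≈ 0.0030 M.

0.0030 M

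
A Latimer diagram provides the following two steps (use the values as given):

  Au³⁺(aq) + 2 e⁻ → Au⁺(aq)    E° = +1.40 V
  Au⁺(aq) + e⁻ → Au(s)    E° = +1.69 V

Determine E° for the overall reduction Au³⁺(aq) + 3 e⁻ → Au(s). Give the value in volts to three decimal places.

+1.497 V

Adding the free-energy changes (−nFE°) of the two steps gives −n₃FE°₃ = −n₁FE°₁ − n₂FE°₂.
E°₃ = (2×+1.40 + 1×+1.69) / 3 = (+4.490) / 3 = +1.497 V.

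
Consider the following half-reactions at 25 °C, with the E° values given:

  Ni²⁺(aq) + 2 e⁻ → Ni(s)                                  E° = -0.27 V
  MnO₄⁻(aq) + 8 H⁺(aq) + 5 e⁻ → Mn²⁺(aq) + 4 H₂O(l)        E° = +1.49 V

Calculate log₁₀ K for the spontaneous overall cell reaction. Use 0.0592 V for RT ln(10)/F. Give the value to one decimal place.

Cathode: MnO₄⁻/Mn²⁺; anode: Ni²⁺/Ni. E°cell = +1.76 V, n = 10.
log K = nE°cell / 0.0592 = (10)(+1.76) / 0.0592 = 297.3.

297.3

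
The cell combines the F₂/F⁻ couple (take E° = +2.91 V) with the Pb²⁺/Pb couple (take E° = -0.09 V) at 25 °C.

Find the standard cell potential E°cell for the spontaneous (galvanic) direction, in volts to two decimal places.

The F₂/F⁻ couple has the higher reduction potential, so it is the cathode; Pb²⁺/Pb is oxidised at the anode.
E°cell = E°(cathode) − E°(anode) = (+2.91) − (-0.09) = +3.00 V.

+3.00 V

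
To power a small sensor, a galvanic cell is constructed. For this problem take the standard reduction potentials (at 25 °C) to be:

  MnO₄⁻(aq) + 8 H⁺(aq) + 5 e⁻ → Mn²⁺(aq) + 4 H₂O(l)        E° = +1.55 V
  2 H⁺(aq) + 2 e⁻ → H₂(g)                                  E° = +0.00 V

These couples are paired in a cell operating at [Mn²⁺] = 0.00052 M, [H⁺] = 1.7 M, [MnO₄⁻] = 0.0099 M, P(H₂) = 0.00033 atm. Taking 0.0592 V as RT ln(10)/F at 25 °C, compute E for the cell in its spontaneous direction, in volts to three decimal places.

+1.470 V

MnO₄⁻/Mn²⁺ is the cathode (higher E°), H⁺/H₂ the anode: E°cell = +1.55 − (+0.00) = +1.55 V, n = 10.
Overall: 2 MnO₄⁻(aq) + 6 H⁺(aq) + 5 H₂(g) → 2 Mn²⁺(aq) + 8 H₂O(l)
Q = [Mn²⁺]^2 / ([MnO₄⁻]^2·[H⁺]^6·P(H₂)^5); log Q = 13.465.
E = E° − (0.0592/n) log Q = +1.55 − (0.0592/10)(13.465) = +1.470 V.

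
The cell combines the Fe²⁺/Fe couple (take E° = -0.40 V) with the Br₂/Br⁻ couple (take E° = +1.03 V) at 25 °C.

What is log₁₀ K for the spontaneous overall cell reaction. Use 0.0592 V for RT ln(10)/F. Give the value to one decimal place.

Cathode: Br₂/Br⁻; anode: Fe²⁺/Fe. E°cell = +1.43 V, n = 2.
log K = nE°cell / 0.0592 = (2)(+1.43) / 0.0592 = 48.3.

48.3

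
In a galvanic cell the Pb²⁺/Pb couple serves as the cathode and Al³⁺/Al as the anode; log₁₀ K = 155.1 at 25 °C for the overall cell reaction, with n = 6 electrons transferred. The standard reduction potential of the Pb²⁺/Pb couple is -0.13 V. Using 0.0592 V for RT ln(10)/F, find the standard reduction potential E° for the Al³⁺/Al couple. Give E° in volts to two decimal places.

-1.66 V

E°cell = (0.0592/n)·log K = (0.0592/6)(155.1) = +1.530 V.
Since Pb²⁺/Pb is the cathode and Al³⁺/Al the anode, E°cell = E°(Pb²⁺/Pb) − E°(Al³⁺/Al).
So E°(Al³⁺/Al) = E°(Pb²⁺/Pb) − E°cell = (-0.13) − (+1.530) = -1.66 V.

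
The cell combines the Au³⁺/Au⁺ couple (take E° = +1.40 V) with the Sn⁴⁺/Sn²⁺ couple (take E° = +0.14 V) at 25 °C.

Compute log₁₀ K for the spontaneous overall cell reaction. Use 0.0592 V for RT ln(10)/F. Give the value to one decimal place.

Cathode: Au³⁺/Au⁺; anode: Sn⁴⁺/Sn²⁺. E°cell = +1.26 V, n = 2.
log K = nE°cell / 0.0592 = (2)(+1.26) / 0.0592 = 42.6.

42.6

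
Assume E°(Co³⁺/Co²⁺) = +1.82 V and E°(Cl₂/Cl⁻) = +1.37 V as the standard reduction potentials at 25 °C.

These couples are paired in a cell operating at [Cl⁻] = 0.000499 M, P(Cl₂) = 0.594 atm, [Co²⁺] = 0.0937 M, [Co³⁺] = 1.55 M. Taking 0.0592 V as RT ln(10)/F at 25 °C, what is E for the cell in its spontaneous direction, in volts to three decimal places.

+0.333 V

Co³⁺/Co²⁺ is the cathode (higher E°), Cl₂/Cl⁻ the anode: E°cell = +1.82 − (+1.37) = +0.45 V, n = 2.
Overall: 2 Co³⁺(aq) + 2 Cl⁻(aq) → 2 Co²⁺(aq) + Cl₂(g)
Q = [Co²⁺]^2·P(Cl₂) / ([Co³⁺]^2·[Cl⁻]^2); log Q = 3.940.
E = E° − (0.0592/n) log Q = +0.45 − (0.0592/2)(3.940) = +0.333 V.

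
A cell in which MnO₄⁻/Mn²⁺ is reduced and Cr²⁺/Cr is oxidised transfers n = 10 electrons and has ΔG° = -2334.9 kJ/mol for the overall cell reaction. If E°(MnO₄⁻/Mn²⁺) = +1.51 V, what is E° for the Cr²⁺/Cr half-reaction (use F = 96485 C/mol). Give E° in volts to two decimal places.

E°cell = −ΔG°/(nF) = −(-2334.9×10³)/((10)(96485)) = +2.420 V.
Since MnO₄⁻/Mn²⁺ is the cathode and Cr²⁺/Cr the anode, E°cell = E°(MnO₄⁻/Mn²⁺) − E°(Cr²⁺/Cr).
So E°(Cr²⁺/Cr) = E°(MnO₄⁻/Mn²⁺) − E°cell = (+1.51) − (+2.420) = -0.91 V.

-0.91 V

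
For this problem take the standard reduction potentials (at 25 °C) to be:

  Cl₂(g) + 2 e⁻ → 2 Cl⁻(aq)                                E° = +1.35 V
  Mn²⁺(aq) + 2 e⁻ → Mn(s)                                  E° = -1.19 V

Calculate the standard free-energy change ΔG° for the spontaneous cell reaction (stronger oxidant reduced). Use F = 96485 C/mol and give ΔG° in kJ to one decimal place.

-490.1 kJ

Cl₂/Cl⁻ (E° = +1.35 V) is the cathode; Mn²⁺/Mn (E° = -1.19 V) is the anode, so E°cell = +2.54 V.
Balancing electrons gives n = 2 (lcm of 2 and 2).
ΔG° = −nFE° = −(2)(96485)(+2.54) = -490,144 J = -490.1 kJ.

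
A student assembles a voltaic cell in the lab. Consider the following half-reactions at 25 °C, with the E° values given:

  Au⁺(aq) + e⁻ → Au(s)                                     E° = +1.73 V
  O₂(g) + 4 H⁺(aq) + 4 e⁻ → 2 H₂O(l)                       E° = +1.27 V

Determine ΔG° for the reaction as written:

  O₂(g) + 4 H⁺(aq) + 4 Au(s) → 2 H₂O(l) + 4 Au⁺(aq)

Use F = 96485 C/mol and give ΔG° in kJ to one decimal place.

+177.5 kJ

As written, O₂/H₂O is reduced (cathode) and Au⁺/Au is oxidised (anode), so E°cell = (+1.27) − (+1.73) = -0.46 V.
Balancing electrons gives n = 4.
ΔG° = −nFE° = −(4)(96485)(-0.46) = 177,532 J = +177.5 kJ.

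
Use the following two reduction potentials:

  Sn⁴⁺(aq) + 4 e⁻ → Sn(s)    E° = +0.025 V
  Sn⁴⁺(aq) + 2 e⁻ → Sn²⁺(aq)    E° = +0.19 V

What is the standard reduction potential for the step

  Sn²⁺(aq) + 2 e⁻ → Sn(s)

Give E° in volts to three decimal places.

-0.140 V

Sequential free energies add, so n₃E°₃ = n₁E°₁ + n₂E°₂.
With n₃ = 4, and the known step contributing 2×(+0.19) V, the unknown satisfies 2·E° = 4×(+0.025) − 2×(+0.19) = -0.280.
E° = -0.280 / 2 = -0.140 V.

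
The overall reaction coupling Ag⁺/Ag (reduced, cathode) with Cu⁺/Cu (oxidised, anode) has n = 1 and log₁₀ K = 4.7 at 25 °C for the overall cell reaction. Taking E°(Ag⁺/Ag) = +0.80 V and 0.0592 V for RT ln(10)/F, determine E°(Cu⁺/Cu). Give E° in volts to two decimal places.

+0.52 V

E°cell = (0.0592/n)·log K = (0.0592/1)(4.7) = +0.278 V.
Since Ag⁺/Ag is the cathode and Cu⁺/Cu the anode, E°cell = E°(Ag⁺/Ag) − E°(Cu⁺/Cu).
So E°(Cu⁺/Cu) = E°(Ag⁺/Ag) − E°cell = (+0.80) − (+0.278) = +0.52 V.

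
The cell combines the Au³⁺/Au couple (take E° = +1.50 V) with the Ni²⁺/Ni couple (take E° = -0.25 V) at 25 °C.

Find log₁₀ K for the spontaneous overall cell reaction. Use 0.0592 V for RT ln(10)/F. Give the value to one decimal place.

177.4

Cathode: Au³⁺/Au; anode: Ni²⁺/Ni. E°cell = +1.75 V, n = 6.
log K = nE°cell / 0.0592 = (6)(+1.75) / 0.0592 = 177.4.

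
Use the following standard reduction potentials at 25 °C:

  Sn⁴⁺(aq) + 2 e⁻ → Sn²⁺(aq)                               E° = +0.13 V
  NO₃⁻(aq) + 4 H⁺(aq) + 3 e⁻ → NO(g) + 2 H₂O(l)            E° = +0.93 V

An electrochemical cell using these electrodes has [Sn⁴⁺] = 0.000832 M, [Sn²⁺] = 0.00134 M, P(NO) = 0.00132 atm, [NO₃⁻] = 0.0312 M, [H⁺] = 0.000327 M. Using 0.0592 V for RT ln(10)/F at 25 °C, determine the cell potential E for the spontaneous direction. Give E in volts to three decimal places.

NO₃⁻/NO is the cathode (higher E°), Sn⁴⁺/Sn²⁺ the anode: E°cell = +0.93 − (+0.13) = +0.80 V, n = 6.
Overall: 2 NO₃⁻(aq) + 8 H⁺(aq) + 3 Sn²⁺(aq) → 2 NO(g) + 4 H₂O(l) + 3 Sn⁴⁺(aq)
Q = P(NO)^2·[Sn⁴⁺]^3 / ([NO₃⁻]^2·[H⁺]^8·[Sn²⁺]^3); log Q = 24.516.
E = E° − (0.0592/n) log Q = +0.80 − (0.0592/6)(24.516) = +0.558 V.

+0.558 V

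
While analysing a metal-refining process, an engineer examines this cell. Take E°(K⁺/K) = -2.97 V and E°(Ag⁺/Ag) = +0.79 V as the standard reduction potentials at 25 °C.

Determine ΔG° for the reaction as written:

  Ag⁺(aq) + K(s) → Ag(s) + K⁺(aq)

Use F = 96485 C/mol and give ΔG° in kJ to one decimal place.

As written, Ag⁺/Ag is reduced (cathode) and K⁺/K is oxidised (anode), so E°cell = (+0.79) − (-2.97) = +3.76 V.
Balancing electrons gives n = 1.
ΔG° = −nFE° = −(1)(96485)(+3.76) = -362,784 J = -362.8 kJ.

-362.8 kJ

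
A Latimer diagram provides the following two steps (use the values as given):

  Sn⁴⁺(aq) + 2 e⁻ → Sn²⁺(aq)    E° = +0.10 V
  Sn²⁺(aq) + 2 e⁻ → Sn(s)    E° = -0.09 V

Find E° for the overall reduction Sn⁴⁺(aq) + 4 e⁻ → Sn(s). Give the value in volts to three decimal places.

+0.005 V

Adding the free-energy changes (−nFE°) of the two steps gives −n₃FE°₃ = −n₁FE°₁ − n₂FE°₂.
E°₃ = (2×+0.10 + 2×-0.09) / 4 = (+0.020) / 4 = +0.005 V.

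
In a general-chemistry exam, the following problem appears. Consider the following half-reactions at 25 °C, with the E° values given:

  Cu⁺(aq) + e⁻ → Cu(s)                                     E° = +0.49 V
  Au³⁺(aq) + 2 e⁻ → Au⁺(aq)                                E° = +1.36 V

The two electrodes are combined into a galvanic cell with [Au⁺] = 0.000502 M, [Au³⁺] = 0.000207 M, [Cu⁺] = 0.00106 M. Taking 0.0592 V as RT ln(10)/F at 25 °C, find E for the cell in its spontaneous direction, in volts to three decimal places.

+1.035 V

Au³⁺/Au⁺ is the cathode (higher E°), Cu⁺/Cu the anode: E°cell = +1.36 − (+0.49) = +0.87 V, n = 2.
Overall: Au³⁺(aq) + 2 Cu(s) → Au⁺(aq) + 2 Cu⁺(aq)
Q = [Au⁺]·[Cu⁺]^2 / ([Au³⁺]); log Q = -5.565.
E = E° − (0.0592/n) log Q = +0.87 − (0.0592/2)(-5.565) = +1.035 V.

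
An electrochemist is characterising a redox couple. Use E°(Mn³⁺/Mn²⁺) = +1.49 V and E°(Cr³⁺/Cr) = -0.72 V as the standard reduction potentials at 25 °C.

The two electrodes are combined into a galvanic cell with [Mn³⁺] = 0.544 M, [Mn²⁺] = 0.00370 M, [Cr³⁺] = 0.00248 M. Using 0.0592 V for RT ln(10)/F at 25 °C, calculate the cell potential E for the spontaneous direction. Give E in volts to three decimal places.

Mn³⁺/Mn²⁺ is the cathode (higher E°), Cr³⁺/Cr the anode: E°cell = +1.49 − (-0.72) = +2.21 V, n = 3.
Overall: 3 Mn³⁺(aq) + Cr(s) → 3 Mn²⁺(aq) + Cr³⁺(aq)
Q = [Mn²⁺]^3·[Cr³⁺] / ([Mn³⁺]^3); log Q = -9.108.
E = E° − (0.0592/n) log Q = +2.21 − (0.0592/3)(-9.108) = +2.390 V.

+2.390 V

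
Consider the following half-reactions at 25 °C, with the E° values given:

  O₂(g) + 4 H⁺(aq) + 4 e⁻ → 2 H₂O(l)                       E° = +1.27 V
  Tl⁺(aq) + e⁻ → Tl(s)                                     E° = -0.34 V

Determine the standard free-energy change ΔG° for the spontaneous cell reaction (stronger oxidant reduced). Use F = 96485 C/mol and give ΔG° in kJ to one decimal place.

O₂/H₂O (E° = +1.27 V) is the cathode; Tl⁺/Tl (E° = -0.34 V) is the anode, so E°cell = +1.61 V.
Balancing electrons gives n = 4 (lcm of 4 and 1).
ΔG° = −nFE° = −(4)(96485)(+1.61) = -621,363 J = -621.4 kJ.

-621.4 kJ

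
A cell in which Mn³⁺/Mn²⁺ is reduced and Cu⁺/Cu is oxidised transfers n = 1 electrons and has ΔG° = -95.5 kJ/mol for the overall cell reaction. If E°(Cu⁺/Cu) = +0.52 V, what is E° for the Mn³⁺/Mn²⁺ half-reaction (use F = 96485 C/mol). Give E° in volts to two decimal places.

E°cell = −ΔG°/(nF) = −(-95.5×10³)/((1)(96485)) = +0.990 V.
Since Mn³⁺/Mn²⁺ is the cathode and Cu⁺/Cu the anode, E°cell = E°(Mn³⁺/Mn²⁺) − E°(Cu⁺/Cu).
So E°(Mn³⁺/Mn²⁺) = E°cell + E°(Cu⁺/Cu) = +0.990 + (+0.52) = +1.51 V.

+1.51 V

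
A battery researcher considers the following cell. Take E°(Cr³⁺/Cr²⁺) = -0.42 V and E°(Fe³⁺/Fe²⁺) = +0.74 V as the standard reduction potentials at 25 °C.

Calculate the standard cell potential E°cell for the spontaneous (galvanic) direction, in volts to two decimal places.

The Fe³⁺/Fe²⁺ couple has the higher reduction potential, so it is the cathode; Cr³⁺/Cr²⁺ is oxidised at the anode.
E°cell = E°(cathode) − E°(anode) = (+0.74) − (-0.42) = +1.16 V.

+1.16 V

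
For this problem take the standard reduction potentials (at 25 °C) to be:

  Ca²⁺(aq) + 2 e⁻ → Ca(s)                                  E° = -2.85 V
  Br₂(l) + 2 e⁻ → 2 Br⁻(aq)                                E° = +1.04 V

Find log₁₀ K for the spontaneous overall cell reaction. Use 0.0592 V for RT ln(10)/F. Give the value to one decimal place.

131.4

Cathode: Br₂/Br⁻; anode: Ca²⁺/Ca. E°cell = +3.89 V, n = 2.
log K = nE°cell / 0.0592 = (2)(+3.89) / 0.0592 = 131.4.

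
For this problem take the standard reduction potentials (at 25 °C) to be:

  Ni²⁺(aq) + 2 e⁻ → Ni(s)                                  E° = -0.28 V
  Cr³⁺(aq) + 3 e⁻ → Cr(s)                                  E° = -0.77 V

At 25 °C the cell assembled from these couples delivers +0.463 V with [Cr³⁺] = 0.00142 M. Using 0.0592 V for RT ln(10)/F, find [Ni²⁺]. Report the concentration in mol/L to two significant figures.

Ni²⁺/Ni is the cathode, Cr³⁺/Cr the anode: E°cell = +0.49 V, n = 6.
Overall reaction: 3 Ni²⁺(aq) + 2 Cr(s) → 3 Ni(s) + 2 Cr³⁺(aq); Q = [Cr³⁺]^2/[Ni²⁺]^3.
From E = E° − (0.0592/n) log Q: log Q = (E° − E)·n/0.0592 = (+0.49 − (+0.463))·6/0.0592 = 2.7365.
So 3·log[Ni²⁺] = 2·log(0.00142) − log Q = -5.6954 − (2.7365) = -8.4319; log[Ni²⁺] = -8.4319 / 3 = -2.8106; [Ni²⁺] = 10^(-2.8106) ≈ 0.0015 M.

0.0015 M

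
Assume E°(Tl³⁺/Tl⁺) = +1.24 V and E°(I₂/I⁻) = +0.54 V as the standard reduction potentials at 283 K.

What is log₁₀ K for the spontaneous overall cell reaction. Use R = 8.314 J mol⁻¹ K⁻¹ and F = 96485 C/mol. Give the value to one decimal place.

Cathode: Tl³⁺/Tl⁺; anode: I₂/I⁻. E°cell = (+1.24) − (+0.54) = +0.70 V, with n = 2.
ΔG° = −nFE° = −RT ln K, so ln K = nFE°/(RT) = (2)(96485)(+0.70) / ((8.314)(283)) = 57.411.
log₁₀ K = 57.411 / ln 10 = 24.9.

24.9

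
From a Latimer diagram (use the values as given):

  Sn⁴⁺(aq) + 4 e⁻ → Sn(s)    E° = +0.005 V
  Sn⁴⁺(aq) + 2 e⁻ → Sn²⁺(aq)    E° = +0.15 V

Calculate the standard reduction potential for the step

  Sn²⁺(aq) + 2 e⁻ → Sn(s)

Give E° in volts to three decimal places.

-0.140 V

Sequential free energies add, so n₃E°₃ = n₁E°₁ + n₂E°₂.
With n₃ = 4, and the known step contributing 2×(+0.15) V, the unknown satisfies 2·E° = 4×(+0.005) − 2×(+0.15) = -0.280.
E° = -0.280 / 2 = -0.140 V.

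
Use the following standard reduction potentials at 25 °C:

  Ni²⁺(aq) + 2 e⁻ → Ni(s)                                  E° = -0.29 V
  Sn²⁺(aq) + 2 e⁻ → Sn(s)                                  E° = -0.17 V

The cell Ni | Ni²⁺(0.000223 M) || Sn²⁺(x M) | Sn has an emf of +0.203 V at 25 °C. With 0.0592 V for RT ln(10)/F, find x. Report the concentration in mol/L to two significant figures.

Sn²⁺/Sn is the cathode, Ni²⁺/Ni the anode: E°cell = +0.12 V, n = 2.
Overall reaction: Sn²⁺(aq) + Ni(s) → Sn(s) + Ni²⁺(aq); Q = [Ni²⁺]^1/[Sn²⁺]^1.
From E = E° − (0.0592/n) log Q: log Q = (E° − E)·n/0.0592 = (+0.12 − (+0.203))·2/0.0592 = -2.8041.
So 1·log[Sn²⁺] = 1·log(0.000223) − log Q = -3.6517 − (-2.8041) = -0.8476; [Sn²⁺] = 10^(-0.8476) ≈ 0.14 M.

0.14 M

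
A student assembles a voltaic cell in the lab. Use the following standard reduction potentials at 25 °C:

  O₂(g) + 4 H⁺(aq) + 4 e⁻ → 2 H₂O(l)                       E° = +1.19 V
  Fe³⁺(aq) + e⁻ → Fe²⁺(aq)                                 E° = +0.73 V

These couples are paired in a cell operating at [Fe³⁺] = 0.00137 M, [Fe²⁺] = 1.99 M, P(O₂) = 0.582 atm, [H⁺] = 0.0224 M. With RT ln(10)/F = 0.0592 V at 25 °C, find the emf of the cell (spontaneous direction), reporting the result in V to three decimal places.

+0.546 V

O₂/H₂O is the cathode (higher E°), Fe³⁺/Fe²⁺ the anode: E°cell = +1.19 − (+0.73) = +0.46 V, n = 4.
Overall: O₂(g) + 4 H⁺(aq) + 4 Fe²⁺(aq) → 2 H₂O(l) + 4 Fe³⁺(aq)
Q = [Fe³⁺]^4 / (P(O₂)·[H⁺]^4·[Fe²⁺]^4); log Q = -5.814.
E = E° − (0.0592/n) log Q = +0.46 − (0.0592/4)(-5.814) = +0.546 V.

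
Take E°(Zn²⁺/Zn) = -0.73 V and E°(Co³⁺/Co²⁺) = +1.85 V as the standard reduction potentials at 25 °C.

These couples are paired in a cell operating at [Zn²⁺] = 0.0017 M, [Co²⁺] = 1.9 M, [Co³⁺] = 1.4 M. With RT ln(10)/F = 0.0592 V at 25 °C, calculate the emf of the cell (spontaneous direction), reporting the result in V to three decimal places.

Co³⁺/Co²⁺ is the cathode (higher E°), Zn²⁺/Zn the anode: E°cell = +1.85 − (-0.73) = +2.58 V, n = 2.
Overall: 2 Co³⁺(aq) + Zn(s) → 2 Co²⁺(aq) + Zn²⁺(aq)
Q = [Co²⁺]^2·[Zn²⁺] / ([Co³⁺]^2); log Q = -2.504.
E = E° − (0.0592/n) log Q = +2.58 − (0.0592/2)(-2.504) = +2.654 V.

+2.654 V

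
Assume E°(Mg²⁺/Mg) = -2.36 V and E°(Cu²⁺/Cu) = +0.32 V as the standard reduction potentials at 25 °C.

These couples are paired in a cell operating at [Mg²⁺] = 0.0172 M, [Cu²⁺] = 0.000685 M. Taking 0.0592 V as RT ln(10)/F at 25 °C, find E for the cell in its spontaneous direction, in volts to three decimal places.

+2.639 V

Cu²⁺/Cu is the cathode (higher E°), Mg²⁺/Mg the anode: E°cell = +0.32 − (-2.36) = +2.68 V, n = 2.
Overall: Cu²⁺(aq) + Mg(s) → Cu(s) + Mg²⁺(aq)
Q = [Mg²⁺] / ([Cu²⁺]); log Q = 1.400.
E = E° − (0.0592/n) log Q = +2.68 − (0.0592/2)(1.400) = +2.639 V.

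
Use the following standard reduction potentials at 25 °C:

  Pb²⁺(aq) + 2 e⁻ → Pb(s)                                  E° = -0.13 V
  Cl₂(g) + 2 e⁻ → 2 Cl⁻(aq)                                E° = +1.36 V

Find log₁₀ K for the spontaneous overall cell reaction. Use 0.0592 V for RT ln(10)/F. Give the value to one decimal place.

50.3

Cathode: Cl₂/Cl⁻; anode: Pb²⁺/Pb. E°cell = +1.49 V, n = 2.
log K = nE°cell / 0.0592 = (2)(+1.49) / 0.0592 = 50.3.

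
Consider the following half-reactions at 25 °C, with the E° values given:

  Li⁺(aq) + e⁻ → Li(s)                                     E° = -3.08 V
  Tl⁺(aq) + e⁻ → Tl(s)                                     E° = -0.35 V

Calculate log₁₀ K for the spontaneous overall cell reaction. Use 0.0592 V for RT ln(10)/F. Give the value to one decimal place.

Cathode: Tl⁺/Tl; anode: Li⁺/Li. E°cell = +2.73 V, n = 1.
log K = nE°cell / 0.0592 = (1)(+2.73) / 0.0592 = 46.1.

46.1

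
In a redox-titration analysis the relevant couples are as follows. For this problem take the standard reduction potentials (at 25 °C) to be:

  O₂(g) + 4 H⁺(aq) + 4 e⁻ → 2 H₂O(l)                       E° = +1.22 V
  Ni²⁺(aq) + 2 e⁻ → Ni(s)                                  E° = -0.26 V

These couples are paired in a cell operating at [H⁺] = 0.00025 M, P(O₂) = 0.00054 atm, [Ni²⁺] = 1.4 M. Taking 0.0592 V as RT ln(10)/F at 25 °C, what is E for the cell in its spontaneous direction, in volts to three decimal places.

O₂/H₂O is the cathode (higher E°), Ni²⁺/Ni the anode: E°cell = +1.22 − (-0.26) = +1.48 V, n = 4.
Overall: O₂(g) + 4 H⁺(aq) + 2 Ni(s) → 2 H₂O(l) + 2 Ni²⁺(aq)
Q = [Ni²⁺]^2 / (P(O₂)·[H⁺]^4); log Q = 17.968.
E = E° − (0.0592/n) log Q = +1.48 − (0.0592/4)(17.968) = +1.214 V.

+1.214 V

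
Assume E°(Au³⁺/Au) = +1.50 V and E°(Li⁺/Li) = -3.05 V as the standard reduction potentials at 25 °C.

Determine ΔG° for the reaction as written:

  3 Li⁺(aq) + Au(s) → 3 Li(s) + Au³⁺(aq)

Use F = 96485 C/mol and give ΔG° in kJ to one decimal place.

As written, Li⁺/Li is reduced (cathode) and Au³⁺/Au is oxidised (anode), so E°cell = (-3.05) − (+1.50) = -4.55 V.
Balancing electrons gives n = 3.
ΔG° = −nFE° = −(3)(96485)(-4.55) = 1,317,020 J = +1317.0 kJ.

+1317.0 kJ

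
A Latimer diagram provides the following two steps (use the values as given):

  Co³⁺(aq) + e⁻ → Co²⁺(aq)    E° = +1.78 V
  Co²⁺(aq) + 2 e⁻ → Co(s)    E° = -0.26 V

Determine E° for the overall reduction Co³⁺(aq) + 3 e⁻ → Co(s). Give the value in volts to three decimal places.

+0.420 V

Standard free energies of sequential steps add: ΔG°₃ = ΔG°₁ + ΔG°₂, so n₃E°₃ = n₁E°₁ + n₂E°₂.
E°₃ = (1×+1.78 + 2×-0.26) / 3 = (+1.260) / 3 = +0.420 V.
E° values themselves are not directly additive — weighting by electron count is essential.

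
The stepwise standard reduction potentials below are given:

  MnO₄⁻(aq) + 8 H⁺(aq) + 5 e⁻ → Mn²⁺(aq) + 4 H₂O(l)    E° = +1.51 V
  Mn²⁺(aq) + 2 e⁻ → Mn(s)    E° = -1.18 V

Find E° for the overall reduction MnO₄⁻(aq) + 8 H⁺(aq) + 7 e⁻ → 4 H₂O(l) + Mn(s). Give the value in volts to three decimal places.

+0.741 V

Adding the free-energy changes (−nFE°) of the two steps gives −n₃FE°₃ = −n₁FE°₁ − n₂FE°₂.
E°₃ = (5×+1.51 + 2×-1.18) / 7 = (+5.190) / 7 = +0.741 V.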